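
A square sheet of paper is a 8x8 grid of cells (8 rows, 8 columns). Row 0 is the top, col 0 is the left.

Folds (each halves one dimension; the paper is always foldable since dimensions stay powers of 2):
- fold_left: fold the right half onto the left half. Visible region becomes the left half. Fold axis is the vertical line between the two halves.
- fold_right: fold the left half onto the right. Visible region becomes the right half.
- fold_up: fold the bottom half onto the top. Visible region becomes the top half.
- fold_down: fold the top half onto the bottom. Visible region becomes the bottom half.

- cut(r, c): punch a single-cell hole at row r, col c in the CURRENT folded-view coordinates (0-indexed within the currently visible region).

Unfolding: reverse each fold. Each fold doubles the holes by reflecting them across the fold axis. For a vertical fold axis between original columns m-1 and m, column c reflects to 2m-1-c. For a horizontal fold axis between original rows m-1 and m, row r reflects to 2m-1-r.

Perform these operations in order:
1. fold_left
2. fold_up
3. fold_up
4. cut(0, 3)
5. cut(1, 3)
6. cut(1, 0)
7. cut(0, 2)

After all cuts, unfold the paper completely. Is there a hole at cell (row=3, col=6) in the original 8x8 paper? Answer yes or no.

Answer: no

Derivation:
Op 1 fold_left: fold axis v@4; visible region now rows[0,8) x cols[0,4) = 8x4
Op 2 fold_up: fold axis h@4; visible region now rows[0,4) x cols[0,4) = 4x4
Op 3 fold_up: fold axis h@2; visible region now rows[0,2) x cols[0,4) = 2x4
Op 4 cut(0, 3): punch at orig (0,3); cuts so far [(0, 3)]; region rows[0,2) x cols[0,4) = 2x4
Op 5 cut(1, 3): punch at orig (1,3); cuts so far [(0, 3), (1, 3)]; region rows[0,2) x cols[0,4) = 2x4
Op 6 cut(1, 0): punch at orig (1,0); cuts so far [(0, 3), (1, 0), (1, 3)]; region rows[0,2) x cols[0,4) = 2x4
Op 7 cut(0, 2): punch at orig (0,2); cuts so far [(0, 2), (0, 3), (1, 0), (1, 3)]; region rows[0,2) x cols[0,4) = 2x4
Unfold 1 (reflect across h@2): 8 holes -> [(0, 2), (0, 3), (1, 0), (1, 3), (2, 0), (2, 3), (3, 2), (3, 3)]
Unfold 2 (reflect across h@4): 16 holes -> [(0, 2), (0, 3), (1, 0), (1, 3), (2, 0), (2, 3), (3, 2), (3, 3), (4, 2), (4, 3), (5, 0), (5, 3), (6, 0), (6, 3), (7, 2), (7, 3)]
Unfold 3 (reflect across v@4): 32 holes -> [(0, 2), (0, 3), (0, 4), (0, 5), (1, 0), (1, 3), (1, 4), (1, 7), (2, 0), (2, 3), (2, 4), (2, 7), (3, 2), (3, 3), (3, 4), (3, 5), (4, 2), (4, 3), (4, 4), (4, 5), (5, 0), (5, 3), (5, 4), (5, 7), (6, 0), (6, 3), (6, 4), (6, 7), (7, 2), (7, 3), (7, 4), (7, 5)]
Holes: [(0, 2), (0, 3), (0, 4), (0, 5), (1, 0), (1, 3), (1, 4), (1, 7), (2, 0), (2, 3), (2, 4), (2, 7), (3, 2), (3, 3), (3, 4), (3, 5), (4, 2), (4, 3), (4, 4), (4, 5), (5, 0), (5, 3), (5, 4), (5, 7), (6, 0), (6, 3), (6, 4), (6, 7), (7, 2), (7, 3), (7, 4), (7, 5)]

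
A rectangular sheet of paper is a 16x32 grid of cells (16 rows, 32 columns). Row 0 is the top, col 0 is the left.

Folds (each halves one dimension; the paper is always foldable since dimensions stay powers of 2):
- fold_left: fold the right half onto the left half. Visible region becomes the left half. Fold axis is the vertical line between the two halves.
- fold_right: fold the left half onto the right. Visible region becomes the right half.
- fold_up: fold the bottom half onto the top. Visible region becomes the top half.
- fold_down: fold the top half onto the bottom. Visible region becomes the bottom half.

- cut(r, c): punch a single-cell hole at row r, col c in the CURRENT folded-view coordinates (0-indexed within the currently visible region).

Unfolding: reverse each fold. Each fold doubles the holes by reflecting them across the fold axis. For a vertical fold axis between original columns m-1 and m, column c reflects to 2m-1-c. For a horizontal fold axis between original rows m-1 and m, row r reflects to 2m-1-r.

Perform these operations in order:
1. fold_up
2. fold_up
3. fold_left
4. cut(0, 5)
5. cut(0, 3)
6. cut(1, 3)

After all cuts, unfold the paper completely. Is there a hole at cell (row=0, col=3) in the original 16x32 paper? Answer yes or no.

Op 1 fold_up: fold axis h@8; visible region now rows[0,8) x cols[0,32) = 8x32
Op 2 fold_up: fold axis h@4; visible region now rows[0,4) x cols[0,32) = 4x32
Op 3 fold_left: fold axis v@16; visible region now rows[0,4) x cols[0,16) = 4x16
Op 4 cut(0, 5): punch at orig (0,5); cuts so far [(0, 5)]; region rows[0,4) x cols[0,16) = 4x16
Op 5 cut(0, 3): punch at orig (0,3); cuts so far [(0, 3), (0, 5)]; region rows[0,4) x cols[0,16) = 4x16
Op 6 cut(1, 3): punch at orig (1,3); cuts so far [(0, 3), (0, 5), (1, 3)]; region rows[0,4) x cols[0,16) = 4x16
Unfold 1 (reflect across v@16): 6 holes -> [(0, 3), (0, 5), (0, 26), (0, 28), (1, 3), (1, 28)]
Unfold 2 (reflect across h@4): 12 holes -> [(0, 3), (0, 5), (0, 26), (0, 28), (1, 3), (1, 28), (6, 3), (6, 28), (7, 3), (7, 5), (7, 26), (7, 28)]
Unfold 3 (reflect across h@8): 24 holes -> [(0, 3), (0, 5), (0, 26), (0, 28), (1, 3), (1, 28), (6, 3), (6, 28), (7, 3), (7, 5), (7, 26), (7, 28), (8, 3), (8, 5), (8, 26), (8, 28), (9, 3), (9, 28), (14, 3), (14, 28), (15, 3), (15, 5), (15, 26), (15, 28)]
Holes: [(0, 3), (0, 5), (0, 26), (0, 28), (1, 3), (1, 28), (6, 3), (6, 28), (7, 3), (7, 5), (7, 26), (7, 28), (8, 3), (8, 5), (8, 26), (8, 28), (9, 3), (9, 28), (14, 3), (14, 28), (15, 3), (15, 5), (15, 26), (15, 28)]

Answer: yes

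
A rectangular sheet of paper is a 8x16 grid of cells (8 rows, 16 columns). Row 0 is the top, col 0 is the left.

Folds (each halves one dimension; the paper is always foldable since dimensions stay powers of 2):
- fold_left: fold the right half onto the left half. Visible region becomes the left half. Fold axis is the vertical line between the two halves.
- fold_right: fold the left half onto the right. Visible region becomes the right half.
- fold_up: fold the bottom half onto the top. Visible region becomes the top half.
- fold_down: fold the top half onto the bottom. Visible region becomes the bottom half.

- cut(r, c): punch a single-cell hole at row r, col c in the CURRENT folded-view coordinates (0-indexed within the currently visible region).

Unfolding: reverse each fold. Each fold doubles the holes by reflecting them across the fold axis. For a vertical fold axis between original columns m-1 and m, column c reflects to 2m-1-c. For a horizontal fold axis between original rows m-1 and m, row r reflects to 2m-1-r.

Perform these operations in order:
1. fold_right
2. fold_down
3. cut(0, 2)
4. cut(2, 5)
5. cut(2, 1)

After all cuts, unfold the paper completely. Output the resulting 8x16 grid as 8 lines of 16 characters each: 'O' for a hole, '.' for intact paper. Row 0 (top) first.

Answer: ................
..O...O..O...O..
................
.....O....O.....
.....O....O.....
................
..O...O..O...O..
................

Derivation:
Op 1 fold_right: fold axis v@8; visible region now rows[0,8) x cols[8,16) = 8x8
Op 2 fold_down: fold axis h@4; visible region now rows[4,8) x cols[8,16) = 4x8
Op 3 cut(0, 2): punch at orig (4,10); cuts so far [(4, 10)]; region rows[4,8) x cols[8,16) = 4x8
Op 4 cut(2, 5): punch at orig (6,13); cuts so far [(4, 10), (6, 13)]; region rows[4,8) x cols[8,16) = 4x8
Op 5 cut(2, 1): punch at orig (6,9); cuts so far [(4, 10), (6, 9), (6, 13)]; region rows[4,8) x cols[8,16) = 4x8
Unfold 1 (reflect across h@4): 6 holes -> [(1, 9), (1, 13), (3, 10), (4, 10), (6, 9), (6, 13)]
Unfold 2 (reflect across v@8): 12 holes -> [(1, 2), (1, 6), (1, 9), (1, 13), (3, 5), (3, 10), (4, 5), (4, 10), (6, 2), (6, 6), (6, 9), (6, 13)]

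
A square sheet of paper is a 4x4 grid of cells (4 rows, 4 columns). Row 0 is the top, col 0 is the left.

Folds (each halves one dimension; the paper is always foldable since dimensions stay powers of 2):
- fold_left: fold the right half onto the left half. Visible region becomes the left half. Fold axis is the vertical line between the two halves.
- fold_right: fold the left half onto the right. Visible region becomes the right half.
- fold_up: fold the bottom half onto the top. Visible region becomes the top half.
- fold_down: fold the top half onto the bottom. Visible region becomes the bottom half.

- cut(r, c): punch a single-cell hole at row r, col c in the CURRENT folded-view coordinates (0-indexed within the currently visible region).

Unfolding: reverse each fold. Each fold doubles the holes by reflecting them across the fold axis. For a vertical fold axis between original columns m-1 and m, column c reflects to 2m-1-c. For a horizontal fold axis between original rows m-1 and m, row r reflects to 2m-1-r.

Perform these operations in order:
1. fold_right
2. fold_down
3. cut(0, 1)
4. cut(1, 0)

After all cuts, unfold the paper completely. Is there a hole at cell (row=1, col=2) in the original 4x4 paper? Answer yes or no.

Answer: no

Derivation:
Op 1 fold_right: fold axis v@2; visible region now rows[0,4) x cols[2,4) = 4x2
Op 2 fold_down: fold axis h@2; visible region now rows[2,4) x cols[2,4) = 2x2
Op 3 cut(0, 1): punch at orig (2,3); cuts so far [(2, 3)]; region rows[2,4) x cols[2,4) = 2x2
Op 4 cut(1, 0): punch at orig (3,2); cuts so far [(2, 3), (3, 2)]; region rows[2,4) x cols[2,4) = 2x2
Unfold 1 (reflect across h@2): 4 holes -> [(0, 2), (1, 3), (2, 3), (3, 2)]
Unfold 2 (reflect across v@2): 8 holes -> [(0, 1), (0, 2), (1, 0), (1, 3), (2, 0), (2, 3), (3, 1), (3, 2)]
Holes: [(0, 1), (0, 2), (1, 0), (1, 3), (2, 0), (2, 3), (3, 1), (3, 2)]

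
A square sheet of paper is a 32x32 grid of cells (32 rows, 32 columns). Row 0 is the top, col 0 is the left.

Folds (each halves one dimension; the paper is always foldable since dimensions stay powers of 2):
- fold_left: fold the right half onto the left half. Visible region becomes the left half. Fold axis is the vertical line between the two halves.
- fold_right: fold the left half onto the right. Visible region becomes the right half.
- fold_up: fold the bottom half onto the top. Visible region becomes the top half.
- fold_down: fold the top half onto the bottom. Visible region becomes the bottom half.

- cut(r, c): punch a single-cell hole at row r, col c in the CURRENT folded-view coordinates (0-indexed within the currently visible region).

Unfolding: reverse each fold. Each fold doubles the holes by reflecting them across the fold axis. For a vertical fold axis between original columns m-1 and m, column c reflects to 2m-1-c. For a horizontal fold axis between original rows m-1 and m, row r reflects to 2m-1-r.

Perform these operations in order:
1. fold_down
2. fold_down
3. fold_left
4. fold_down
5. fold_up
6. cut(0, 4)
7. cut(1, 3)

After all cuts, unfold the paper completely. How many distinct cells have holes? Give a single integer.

Op 1 fold_down: fold axis h@16; visible region now rows[16,32) x cols[0,32) = 16x32
Op 2 fold_down: fold axis h@24; visible region now rows[24,32) x cols[0,32) = 8x32
Op 3 fold_left: fold axis v@16; visible region now rows[24,32) x cols[0,16) = 8x16
Op 4 fold_down: fold axis h@28; visible region now rows[28,32) x cols[0,16) = 4x16
Op 5 fold_up: fold axis h@30; visible region now rows[28,30) x cols[0,16) = 2x16
Op 6 cut(0, 4): punch at orig (28,4); cuts so far [(28, 4)]; region rows[28,30) x cols[0,16) = 2x16
Op 7 cut(1, 3): punch at orig (29,3); cuts so far [(28, 4), (29, 3)]; region rows[28,30) x cols[0,16) = 2x16
Unfold 1 (reflect across h@30): 4 holes -> [(28, 4), (29, 3), (30, 3), (31, 4)]
Unfold 2 (reflect across h@28): 8 holes -> [(24, 4), (25, 3), (26, 3), (27, 4), (28, 4), (29, 3), (30, 3), (31, 4)]
Unfold 3 (reflect across v@16): 16 holes -> [(24, 4), (24, 27), (25, 3), (25, 28), (26, 3), (26, 28), (27, 4), (27, 27), (28, 4), (28, 27), (29, 3), (29, 28), (30, 3), (30, 28), (31, 4), (31, 27)]
Unfold 4 (reflect across h@24): 32 holes -> [(16, 4), (16, 27), (17, 3), (17, 28), (18, 3), (18, 28), (19, 4), (19, 27), (20, 4), (20, 27), (21, 3), (21, 28), (22, 3), (22, 28), (23, 4), (23, 27), (24, 4), (24, 27), (25, 3), (25, 28), (26, 3), (26, 28), (27, 4), (27, 27), (28, 4), (28, 27), (29, 3), (29, 28), (30, 3), (30, 28), (31, 4), (31, 27)]
Unfold 5 (reflect across h@16): 64 holes -> [(0, 4), (0, 27), (1, 3), (1, 28), (2, 3), (2, 28), (3, 4), (3, 27), (4, 4), (4, 27), (5, 3), (5, 28), (6, 3), (6, 28), (7, 4), (7, 27), (8, 4), (8, 27), (9, 3), (9, 28), (10, 3), (10, 28), (11, 4), (11, 27), (12, 4), (12, 27), (13, 3), (13, 28), (14, 3), (14, 28), (15, 4), (15, 27), (16, 4), (16, 27), (17, 3), (17, 28), (18, 3), (18, 28), (19, 4), (19, 27), (20, 4), (20, 27), (21, 3), (21, 28), (22, 3), (22, 28), (23, 4), (23, 27), (24, 4), (24, 27), (25, 3), (25, 28), (26, 3), (26, 28), (27, 4), (27, 27), (28, 4), (28, 27), (29, 3), (29, 28), (30, 3), (30, 28), (31, 4), (31, 27)]

Answer: 64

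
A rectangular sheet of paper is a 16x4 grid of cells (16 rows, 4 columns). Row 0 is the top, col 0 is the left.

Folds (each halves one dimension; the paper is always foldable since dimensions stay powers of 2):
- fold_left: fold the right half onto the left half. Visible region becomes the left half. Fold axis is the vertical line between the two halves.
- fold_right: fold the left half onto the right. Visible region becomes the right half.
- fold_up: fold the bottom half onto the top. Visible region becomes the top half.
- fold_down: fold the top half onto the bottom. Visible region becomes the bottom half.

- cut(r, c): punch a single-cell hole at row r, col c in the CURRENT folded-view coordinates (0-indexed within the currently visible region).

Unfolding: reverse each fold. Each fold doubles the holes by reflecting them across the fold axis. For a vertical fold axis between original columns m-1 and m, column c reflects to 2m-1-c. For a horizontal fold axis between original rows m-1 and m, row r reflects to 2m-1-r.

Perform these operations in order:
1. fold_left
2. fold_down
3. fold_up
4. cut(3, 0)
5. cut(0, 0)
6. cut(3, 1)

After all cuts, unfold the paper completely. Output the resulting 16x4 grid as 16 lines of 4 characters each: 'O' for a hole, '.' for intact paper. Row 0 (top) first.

Answer: O..O
....
....
OOOO
OOOO
....
....
O..O
O..O
....
....
OOOO
OOOO
....
....
O..O

Derivation:
Op 1 fold_left: fold axis v@2; visible region now rows[0,16) x cols[0,2) = 16x2
Op 2 fold_down: fold axis h@8; visible region now rows[8,16) x cols[0,2) = 8x2
Op 3 fold_up: fold axis h@12; visible region now rows[8,12) x cols[0,2) = 4x2
Op 4 cut(3, 0): punch at orig (11,0); cuts so far [(11, 0)]; region rows[8,12) x cols[0,2) = 4x2
Op 5 cut(0, 0): punch at orig (8,0); cuts so far [(8, 0), (11, 0)]; region rows[8,12) x cols[0,2) = 4x2
Op 6 cut(3, 1): punch at orig (11,1); cuts so far [(8, 0), (11, 0), (11, 1)]; region rows[8,12) x cols[0,2) = 4x2
Unfold 1 (reflect across h@12): 6 holes -> [(8, 0), (11, 0), (11, 1), (12, 0), (12, 1), (15, 0)]
Unfold 2 (reflect across h@8): 12 holes -> [(0, 0), (3, 0), (3, 1), (4, 0), (4, 1), (7, 0), (8, 0), (11, 0), (11, 1), (12, 0), (12, 1), (15, 0)]
Unfold 3 (reflect across v@2): 24 holes -> [(0, 0), (0, 3), (3, 0), (3, 1), (3, 2), (3, 3), (4, 0), (4, 1), (4, 2), (4, 3), (7, 0), (7, 3), (8, 0), (8, 3), (11, 0), (11, 1), (11, 2), (11, 3), (12, 0), (12, 1), (12, 2), (12, 3), (15, 0), (15, 3)]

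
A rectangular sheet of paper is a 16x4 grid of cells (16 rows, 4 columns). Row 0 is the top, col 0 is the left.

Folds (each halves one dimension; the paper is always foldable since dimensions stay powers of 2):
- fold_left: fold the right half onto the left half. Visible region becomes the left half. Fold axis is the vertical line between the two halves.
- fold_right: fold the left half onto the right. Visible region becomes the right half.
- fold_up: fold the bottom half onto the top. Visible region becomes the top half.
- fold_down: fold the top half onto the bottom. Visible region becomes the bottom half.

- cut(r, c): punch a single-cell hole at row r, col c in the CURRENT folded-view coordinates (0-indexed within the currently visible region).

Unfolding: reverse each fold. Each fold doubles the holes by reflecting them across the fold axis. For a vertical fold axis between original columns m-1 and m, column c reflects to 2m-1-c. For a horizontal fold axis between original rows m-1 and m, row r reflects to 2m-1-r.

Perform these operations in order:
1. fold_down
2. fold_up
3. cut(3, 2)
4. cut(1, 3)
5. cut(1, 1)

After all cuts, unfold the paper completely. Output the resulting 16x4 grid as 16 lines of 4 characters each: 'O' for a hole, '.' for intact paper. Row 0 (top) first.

Answer: ....
.O.O
....
..O.
..O.
....
.O.O
....
....
.O.O
....
..O.
..O.
....
.O.O
....

Derivation:
Op 1 fold_down: fold axis h@8; visible region now rows[8,16) x cols[0,4) = 8x4
Op 2 fold_up: fold axis h@12; visible region now rows[8,12) x cols[0,4) = 4x4
Op 3 cut(3, 2): punch at orig (11,2); cuts so far [(11, 2)]; region rows[8,12) x cols[0,4) = 4x4
Op 4 cut(1, 3): punch at orig (9,3); cuts so far [(9, 3), (11, 2)]; region rows[8,12) x cols[0,4) = 4x4
Op 5 cut(1, 1): punch at orig (9,1); cuts so far [(9, 1), (9, 3), (11, 2)]; region rows[8,12) x cols[0,4) = 4x4
Unfold 1 (reflect across h@12): 6 holes -> [(9, 1), (9, 3), (11, 2), (12, 2), (14, 1), (14, 3)]
Unfold 2 (reflect across h@8): 12 holes -> [(1, 1), (1, 3), (3, 2), (4, 2), (6, 1), (6, 3), (9, 1), (9, 3), (11, 2), (12, 2), (14, 1), (14, 3)]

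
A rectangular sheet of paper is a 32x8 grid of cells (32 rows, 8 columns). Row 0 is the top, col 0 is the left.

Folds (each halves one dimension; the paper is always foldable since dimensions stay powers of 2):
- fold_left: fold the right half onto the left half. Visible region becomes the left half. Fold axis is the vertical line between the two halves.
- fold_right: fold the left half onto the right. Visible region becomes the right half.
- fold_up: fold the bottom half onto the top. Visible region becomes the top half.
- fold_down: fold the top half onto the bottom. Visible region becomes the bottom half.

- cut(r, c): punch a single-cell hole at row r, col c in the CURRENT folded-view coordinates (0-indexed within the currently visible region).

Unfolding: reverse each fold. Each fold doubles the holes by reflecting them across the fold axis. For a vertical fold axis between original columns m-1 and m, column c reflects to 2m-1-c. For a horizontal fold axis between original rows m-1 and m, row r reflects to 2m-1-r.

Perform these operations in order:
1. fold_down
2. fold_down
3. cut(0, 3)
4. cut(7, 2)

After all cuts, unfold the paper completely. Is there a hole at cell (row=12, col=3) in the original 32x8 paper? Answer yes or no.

Answer: no

Derivation:
Op 1 fold_down: fold axis h@16; visible region now rows[16,32) x cols[0,8) = 16x8
Op 2 fold_down: fold axis h@24; visible region now rows[24,32) x cols[0,8) = 8x8
Op 3 cut(0, 3): punch at orig (24,3); cuts so far [(24, 3)]; region rows[24,32) x cols[0,8) = 8x8
Op 4 cut(7, 2): punch at orig (31,2); cuts so far [(24, 3), (31, 2)]; region rows[24,32) x cols[0,8) = 8x8
Unfold 1 (reflect across h@24): 4 holes -> [(16, 2), (23, 3), (24, 3), (31, 2)]
Unfold 2 (reflect across h@16): 8 holes -> [(0, 2), (7, 3), (8, 3), (15, 2), (16, 2), (23, 3), (24, 3), (31, 2)]
Holes: [(0, 2), (7, 3), (8, 3), (15, 2), (16, 2), (23, 3), (24, 3), (31, 2)]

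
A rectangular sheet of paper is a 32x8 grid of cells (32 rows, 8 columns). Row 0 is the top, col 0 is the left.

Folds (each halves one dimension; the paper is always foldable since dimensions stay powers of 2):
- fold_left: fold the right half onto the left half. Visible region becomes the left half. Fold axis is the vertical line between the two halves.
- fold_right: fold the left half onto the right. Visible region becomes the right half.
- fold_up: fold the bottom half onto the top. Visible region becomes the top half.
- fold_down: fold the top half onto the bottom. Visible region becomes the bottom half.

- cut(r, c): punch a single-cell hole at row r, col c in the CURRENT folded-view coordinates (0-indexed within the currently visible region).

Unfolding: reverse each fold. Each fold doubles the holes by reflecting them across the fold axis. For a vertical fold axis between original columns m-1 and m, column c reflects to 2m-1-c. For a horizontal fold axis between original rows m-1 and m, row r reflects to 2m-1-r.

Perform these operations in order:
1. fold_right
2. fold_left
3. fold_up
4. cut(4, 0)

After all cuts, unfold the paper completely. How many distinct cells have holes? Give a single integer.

Answer: 8

Derivation:
Op 1 fold_right: fold axis v@4; visible region now rows[0,32) x cols[4,8) = 32x4
Op 2 fold_left: fold axis v@6; visible region now rows[0,32) x cols[4,6) = 32x2
Op 3 fold_up: fold axis h@16; visible region now rows[0,16) x cols[4,6) = 16x2
Op 4 cut(4, 0): punch at orig (4,4); cuts so far [(4, 4)]; region rows[0,16) x cols[4,6) = 16x2
Unfold 1 (reflect across h@16): 2 holes -> [(4, 4), (27, 4)]
Unfold 2 (reflect across v@6): 4 holes -> [(4, 4), (4, 7), (27, 4), (27, 7)]
Unfold 3 (reflect across v@4): 8 holes -> [(4, 0), (4, 3), (4, 4), (4, 7), (27, 0), (27, 3), (27, 4), (27, 7)]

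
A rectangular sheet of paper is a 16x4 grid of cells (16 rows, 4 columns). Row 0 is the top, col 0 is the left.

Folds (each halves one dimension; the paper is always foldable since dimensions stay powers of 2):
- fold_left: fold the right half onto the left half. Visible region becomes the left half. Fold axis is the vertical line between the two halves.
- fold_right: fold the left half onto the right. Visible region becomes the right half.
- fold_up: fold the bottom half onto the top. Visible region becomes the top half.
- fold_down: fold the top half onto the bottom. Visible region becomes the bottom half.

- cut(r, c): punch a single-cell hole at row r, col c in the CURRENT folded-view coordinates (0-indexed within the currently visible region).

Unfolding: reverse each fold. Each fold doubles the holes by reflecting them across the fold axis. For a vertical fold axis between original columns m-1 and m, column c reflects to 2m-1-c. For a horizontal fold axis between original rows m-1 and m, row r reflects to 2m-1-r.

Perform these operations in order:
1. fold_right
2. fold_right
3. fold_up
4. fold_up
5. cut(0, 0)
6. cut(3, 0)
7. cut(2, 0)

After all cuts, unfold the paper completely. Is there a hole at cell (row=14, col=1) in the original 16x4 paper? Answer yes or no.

Answer: no

Derivation:
Op 1 fold_right: fold axis v@2; visible region now rows[0,16) x cols[2,4) = 16x2
Op 2 fold_right: fold axis v@3; visible region now rows[0,16) x cols[3,4) = 16x1
Op 3 fold_up: fold axis h@8; visible region now rows[0,8) x cols[3,4) = 8x1
Op 4 fold_up: fold axis h@4; visible region now rows[0,4) x cols[3,4) = 4x1
Op 5 cut(0, 0): punch at orig (0,3); cuts so far [(0, 3)]; region rows[0,4) x cols[3,4) = 4x1
Op 6 cut(3, 0): punch at orig (3,3); cuts so far [(0, 3), (3, 3)]; region rows[0,4) x cols[3,4) = 4x1
Op 7 cut(2, 0): punch at orig (2,3); cuts so far [(0, 3), (2, 3), (3, 3)]; region rows[0,4) x cols[3,4) = 4x1
Unfold 1 (reflect across h@4): 6 holes -> [(0, 3), (2, 3), (3, 3), (4, 3), (5, 3), (7, 3)]
Unfold 2 (reflect across h@8): 12 holes -> [(0, 3), (2, 3), (3, 3), (4, 3), (5, 3), (7, 3), (8, 3), (10, 3), (11, 3), (12, 3), (13, 3), (15, 3)]
Unfold 3 (reflect across v@3): 24 holes -> [(0, 2), (0, 3), (2, 2), (2, 3), (3, 2), (3, 3), (4, 2), (4, 3), (5, 2), (5, 3), (7, 2), (7, 3), (8, 2), (8, 3), (10, 2), (10, 3), (11, 2), (11, 3), (12, 2), (12, 3), (13, 2), (13, 3), (15, 2), (15, 3)]
Unfold 4 (reflect across v@2): 48 holes -> [(0, 0), (0, 1), (0, 2), (0, 3), (2, 0), (2, 1), (2, 2), (2, 3), (3, 0), (3, 1), (3, 2), (3, 3), (4, 0), (4, 1), (4, 2), (4, 3), (5, 0), (5, 1), (5, 2), (5, 3), (7, 0), (7, 1), (7, 2), (7, 3), (8, 0), (8, 1), (8, 2), (8, 3), (10, 0), (10, 1), (10, 2), (10, 3), (11, 0), (11, 1), (11, 2), (11, 3), (12, 0), (12, 1), (12, 2), (12, 3), (13, 0), (13, 1), (13, 2), (13, 3), (15, 0), (15, 1), (15, 2), (15, 3)]
Holes: [(0, 0), (0, 1), (0, 2), (0, 3), (2, 0), (2, 1), (2, 2), (2, 3), (3, 0), (3, 1), (3, 2), (3, 3), (4, 0), (4, 1), (4, 2), (4, 3), (5, 0), (5, 1), (5, 2), (5, 3), (7, 0), (7, 1), (7, 2), (7, 3), (8, 0), (8, 1), (8, 2), (8, 3), (10, 0), (10, 1), (10, 2), (10, 3), (11, 0), (11, 1), (11, 2), (11, 3), (12, 0), (12, 1), (12, 2), (12, 3), (13, 0), (13, 1), (13, 2), (13, 3), (15, 0), (15, 1), (15, 2), (15, 3)]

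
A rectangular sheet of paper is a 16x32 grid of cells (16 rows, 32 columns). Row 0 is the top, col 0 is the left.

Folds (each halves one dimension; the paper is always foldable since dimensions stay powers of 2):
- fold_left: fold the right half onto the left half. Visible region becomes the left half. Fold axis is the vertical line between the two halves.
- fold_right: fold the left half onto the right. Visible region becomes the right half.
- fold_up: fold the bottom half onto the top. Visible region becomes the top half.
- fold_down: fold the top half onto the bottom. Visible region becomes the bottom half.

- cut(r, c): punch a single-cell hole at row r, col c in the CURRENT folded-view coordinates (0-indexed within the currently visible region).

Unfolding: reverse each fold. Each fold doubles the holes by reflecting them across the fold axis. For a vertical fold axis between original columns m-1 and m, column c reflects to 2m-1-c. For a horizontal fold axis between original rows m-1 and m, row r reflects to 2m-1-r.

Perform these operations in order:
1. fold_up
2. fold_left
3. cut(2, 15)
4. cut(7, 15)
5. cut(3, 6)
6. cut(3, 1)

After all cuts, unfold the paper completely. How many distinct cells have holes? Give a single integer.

Op 1 fold_up: fold axis h@8; visible region now rows[0,8) x cols[0,32) = 8x32
Op 2 fold_left: fold axis v@16; visible region now rows[0,8) x cols[0,16) = 8x16
Op 3 cut(2, 15): punch at orig (2,15); cuts so far [(2, 15)]; region rows[0,8) x cols[0,16) = 8x16
Op 4 cut(7, 15): punch at orig (7,15); cuts so far [(2, 15), (7, 15)]; region rows[0,8) x cols[0,16) = 8x16
Op 5 cut(3, 6): punch at orig (3,6); cuts so far [(2, 15), (3, 6), (7, 15)]; region rows[0,8) x cols[0,16) = 8x16
Op 6 cut(3, 1): punch at orig (3,1); cuts so far [(2, 15), (3, 1), (3, 6), (7, 15)]; region rows[0,8) x cols[0,16) = 8x16
Unfold 1 (reflect across v@16): 8 holes -> [(2, 15), (2, 16), (3, 1), (3, 6), (3, 25), (3, 30), (7, 15), (7, 16)]
Unfold 2 (reflect across h@8): 16 holes -> [(2, 15), (2, 16), (3, 1), (3, 6), (3, 25), (3, 30), (7, 15), (7, 16), (8, 15), (8, 16), (12, 1), (12, 6), (12, 25), (12, 30), (13, 15), (13, 16)]

Answer: 16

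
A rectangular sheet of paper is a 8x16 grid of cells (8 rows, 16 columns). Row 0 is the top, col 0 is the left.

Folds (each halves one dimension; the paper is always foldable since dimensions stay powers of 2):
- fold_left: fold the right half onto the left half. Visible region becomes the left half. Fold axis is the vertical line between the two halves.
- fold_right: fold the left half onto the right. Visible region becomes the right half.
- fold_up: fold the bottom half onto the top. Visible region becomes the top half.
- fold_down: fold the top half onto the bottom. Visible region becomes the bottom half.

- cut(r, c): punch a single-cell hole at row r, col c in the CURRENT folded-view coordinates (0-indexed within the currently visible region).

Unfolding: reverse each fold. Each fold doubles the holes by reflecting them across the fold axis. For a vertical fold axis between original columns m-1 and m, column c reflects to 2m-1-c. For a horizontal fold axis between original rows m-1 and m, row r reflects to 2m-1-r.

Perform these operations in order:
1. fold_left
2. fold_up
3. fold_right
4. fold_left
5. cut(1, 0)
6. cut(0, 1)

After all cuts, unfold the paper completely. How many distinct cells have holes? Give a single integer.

Answer: 32

Derivation:
Op 1 fold_left: fold axis v@8; visible region now rows[0,8) x cols[0,8) = 8x8
Op 2 fold_up: fold axis h@4; visible region now rows[0,4) x cols[0,8) = 4x8
Op 3 fold_right: fold axis v@4; visible region now rows[0,4) x cols[4,8) = 4x4
Op 4 fold_left: fold axis v@6; visible region now rows[0,4) x cols[4,6) = 4x2
Op 5 cut(1, 0): punch at orig (1,4); cuts so far [(1, 4)]; region rows[0,4) x cols[4,6) = 4x2
Op 6 cut(0, 1): punch at orig (0,5); cuts so far [(0, 5), (1, 4)]; region rows[0,4) x cols[4,6) = 4x2
Unfold 1 (reflect across v@6): 4 holes -> [(0, 5), (0, 6), (1, 4), (1, 7)]
Unfold 2 (reflect across v@4): 8 holes -> [(0, 1), (0, 2), (0, 5), (0, 6), (1, 0), (1, 3), (1, 4), (1, 7)]
Unfold 3 (reflect across h@4): 16 holes -> [(0, 1), (0, 2), (0, 5), (0, 6), (1, 0), (1, 3), (1, 4), (1, 7), (6, 0), (6, 3), (6, 4), (6, 7), (7, 1), (7, 2), (7, 5), (7, 6)]
Unfold 4 (reflect across v@8): 32 holes -> [(0, 1), (0, 2), (0, 5), (0, 6), (0, 9), (0, 10), (0, 13), (0, 14), (1, 0), (1, 3), (1, 4), (1, 7), (1, 8), (1, 11), (1, 12), (1, 15), (6, 0), (6, 3), (6, 4), (6, 7), (6, 8), (6, 11), (6, 12), (6, 15), (7, 1), (7, 2), (7, 5), (7, 6), (7, 9), (7, 10), (7, 13), (7, 14)]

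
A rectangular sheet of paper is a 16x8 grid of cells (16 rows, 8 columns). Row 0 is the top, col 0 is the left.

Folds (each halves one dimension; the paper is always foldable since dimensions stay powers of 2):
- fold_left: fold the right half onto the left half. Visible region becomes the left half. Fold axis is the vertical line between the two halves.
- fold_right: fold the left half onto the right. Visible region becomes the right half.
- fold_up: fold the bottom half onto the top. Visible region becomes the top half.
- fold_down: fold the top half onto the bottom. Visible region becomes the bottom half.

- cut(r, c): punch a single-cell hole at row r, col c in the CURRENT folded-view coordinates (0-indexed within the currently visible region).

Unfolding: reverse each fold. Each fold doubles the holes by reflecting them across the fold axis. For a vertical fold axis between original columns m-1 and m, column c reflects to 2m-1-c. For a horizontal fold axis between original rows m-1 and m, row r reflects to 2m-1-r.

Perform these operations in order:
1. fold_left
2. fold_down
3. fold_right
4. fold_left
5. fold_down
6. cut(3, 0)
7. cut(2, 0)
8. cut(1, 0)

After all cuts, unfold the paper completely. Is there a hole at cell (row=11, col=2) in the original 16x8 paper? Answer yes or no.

Answer: no

Derivation:
Op 1 fold_left: fold axis v@4; visible region now rows[0,16) x cols[0,4) = 16x4
Op 2 fold_down: fold axis h@8; visible region now rows[8,16) x cols[0,4) = 8x4
Op 3 fold_right: fold axis v@2; visible region now rows[8,16) x cols[2,4) = 8x2
Op 4 fold_left: fold axis v@3; visible region now rows[8,16) x cols[2,3) = 8x1
Op 5 fold_down: fold axis h@12; visible region now rows[12,16) x cols[2,3) = 4x1
Op 6 cut(3, 0): punch at orig (15,2); cuts so far [(15, 2)]; region rows[12,16) x cols[2,3) = 4x1
Op 7 cut(2, 0): punch at orig (14,2); cuts so far [(14, 2), (15, 2)]; region rows[12,16) x cols[2,3) = 4x1
Op 8 cut(1, 0): punch at orig (13,2); cuts so far [(13, 2), (14, 2), (15, 2)]; region rows[12,16) x cols[2,3) = 4x1
Unfold 1 (reflect across h@12): 6 holes -> [(8, 2), (9, 2), (10, 2), (13, 2), (14, 2), (15, 2)]
Unfold 2 (reflect across v@3): 12 holes -> [(8, 2), (8, 3), (9, 2), (9, 3), (10, 2), (10, 3), (13, 2), (13, 3), (14, 2), (14, 3), (15, 2), (15, 3)]
Unfold 3 (reflect across v@2): 24 holes -> [(8, 0), (8, 1), (8, 2), (8, 3), (9, 0), (9, 1), (9, 2), (9, 3), (10, 0), (10, 1), (10, 2), (10, 3), (13, 0), (13, 1), (13, 2), (13, 3), (14, 0), (14, 1), (14, 2), (14, 3), (15, 0), (15, 1), (15, 2), (15, 3)]
Unfold 4 (reflect across h@8): 48 holes -> [(0, 0), (0, 1), (0, 2), (0, 3), (1, 0), (1, 1), (1, 2), (1, 3), (2, 0), (2, 1), (2, 2), (2, 3), (5, 0), (5, 1), (5, 2), (5, 3), (6, 0), (6, 1), (6, 2), (6, 3), (7, 0), (7, 1), (7, 2), (7, 3), (8, 0), (8, 1), (8, 2), (8, 3), (9, 0), (9, 1), (9, 2), (9, 3), (10, 0), (10, 1), (10, 2), (10, 3), (13, 0), (13, 1), (13, 2), (13, 3), (14, 0), (14, 1), (14, 2), (14, 3), (15, 0), (15, 1), (15, 2), (15, 3)]
Unfold 5 (reflect across v@4): 96 holes -> [(0, 0), (0, 1), (0, 2), (0, 3), (0, 4), (0, 5), (0, 6), (0, 7), (1, 0), (1, 1), (1, 2), (1, 3), (1, 4), (1, 5), (1, 6), (1, 7), (2, 0), (2, 1), (2, 2), (2, 3), (2, 4), (2, 5), (2, 6), (2, 7), (5, 0), (5, 1), (5, 2), (5, 3), (5, 4), (5, 5), (5, 6), (5, 7), (6, 0), (6, 1), (6, 2), (6, 3), (6, 4), (6, 5), (6, 6), (6, 7), (7, 0), (7, 1), (7, 2), (7, 3), (7, 4), (7, 5), (7, 6), (7, 7), (8, 0), (8, 1), (8, 2), (8, 3), (8, 4), (8, 5), (8, 6), (8, 7), (9, 0), (9, 1), (9, 2), (9, 3), (9, 4), (9, 5), (9, 6), (9, 7), (10, 0), (10, 1), (10, 2), (10, 3), (10, 4), (10, 5), (10, 6), (10, 7), (13, 0), (13, 1), (13, 2), (13, 3), (13, 4), (13, 5), (13, 6), (13, 7), (14, 0), (14, 1), (14, 2), (14, 3), (14, 4), (14, 5), (14, 6), (14, 7), (15, 0), (15, 1), (15, 2), (15, 3), (15, 4), (15, 5), (15, 6), (15, 7)]
Holes: [(0, 0), (0, 1), (0, 2), (0, 3), (0, 4), (0, 5), (0, 6), (0, 7), (1, 0), (1, 1), (1, 2), (1, 3), (1, 4), (1, 5), (1, 6), (1, 7), (2, 0), (2, 1), (2, 2), (2, 3), (2, 4), (2, 5), (2, 6), (2, 7), (5, 0), (5, 1), (5, 2), (5, 3), (5, 4), (5, 5), (5, 6), (5, 7), (6, 0), (6, 1), (6, 2), (6, 3), (6, 4), (6, 5), (6, 6), (6, 7), (7, 0), (7, 1), (7, 2), (7, 3), (7, 4), (7, 5), (7, 6), (7, 7), (8, 0), (8, 1), (8, 2), (8, 3), (8, 4), (8, 5), (8, 6), (8, 7), (9, 0), (9, 1), (9, 2), (9, 3), (9, 4), (9, 5), (9, 6), (9, 7), (10, 0), (10, 1), (10, 2), (10, 3), (10, 4), (10, 5), (10, 6), (10, 7), (13, 0), (13, 1), (13, 2), (13, 3), (13, 4), (13, 5), (13, 6), (13, 7), (14, 0), (14, 1), (14, 2), (14, 3), (14, 4), (14, 5), (14, 6), (14, 7), (15, 0), (15, 1), (15, 2), (15, 3), (15, 4), (15, 5), (15, 6), (15, 7)]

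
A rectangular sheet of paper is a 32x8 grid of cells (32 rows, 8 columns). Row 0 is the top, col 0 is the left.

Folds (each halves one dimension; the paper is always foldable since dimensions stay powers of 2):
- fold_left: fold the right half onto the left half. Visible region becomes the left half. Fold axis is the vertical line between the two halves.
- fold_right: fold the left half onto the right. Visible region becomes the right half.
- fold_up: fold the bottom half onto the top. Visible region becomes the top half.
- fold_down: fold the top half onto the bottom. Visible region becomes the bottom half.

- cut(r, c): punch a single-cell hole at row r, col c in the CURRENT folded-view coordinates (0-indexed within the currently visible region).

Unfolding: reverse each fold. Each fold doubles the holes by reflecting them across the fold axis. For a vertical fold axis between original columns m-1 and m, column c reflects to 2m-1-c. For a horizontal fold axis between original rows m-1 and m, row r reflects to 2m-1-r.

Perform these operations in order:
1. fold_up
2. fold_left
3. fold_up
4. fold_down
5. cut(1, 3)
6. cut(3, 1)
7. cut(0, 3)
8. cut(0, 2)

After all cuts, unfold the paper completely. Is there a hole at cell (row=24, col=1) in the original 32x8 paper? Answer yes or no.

Answer: yes

Derivation:
Op 1 fold_up: fold axis h@16; visible region now rows[0,16) x cols[0,8) = 16x8
Op 2 fold_left: fold axis v@4; visible region now rows[0,16) x cols[0,4) = 16x4
Op 3 fold_up: fold axis h@8; visible region now rows[0,8) x cols[0,4) = 8x4
Op 4 fold_down: fold axis h@4; visible region now rows[4,8) x cols[0,4) = 4x4
Op 5 cut(1, 3): punch at orig (5,3); cuts so far [(5, 3)]; region rows[4,8) x cols[0,4) = 4x4
Op 6 cut(3, 1): punch at orig (7,1); cuts so far [(5, 3), (7, 1)]; region rows[4,8) x cols[0,4) = 4x4
Op 7 cut(0, 3): punch at orig (4,3); cuts so far [(4, 3), (5, 3), (7, 1)]; region rows[4,8) x cols[0,4) = 4x4
Op 8 cut(0, 2): punch at orig (4,2); cuts so far [(4, 2), (4, 3), (5, 3), (7, 1)]; region rows[4,8) x cols[0,4) = 4x4
Unfold 1 (reflect across h@4): 8 holes -> [(0, 1), (2, 3), (3, 2), (3, 3), (4, 2), (4, 3), (5, 3), (7, 1)]
Unfold 2 (reflect across h@8): 16 holes -> [(0, 1), (2, 3), (3, 2), (3, 3), (4, 2), (4, 3), (5, 3), (7, 1), (8, 1), (10, 3), (11, 2), (11, 3), (12, 2), (12, 3), (13, 3), (15, 1)]
Unfold 3 (reflect across v@4): 32 holes -> [(0, 1), (0, 6), (2, 3), (2, 4), (3, 2), (3, 3), (3, 4), (3, 5), (4, 2), (4, 3), (4, 4), (4, 5), (5, 3), (5, 4), (7, 1), (7, 6), (8, 1), (8, 6), (10, 3), (10, 4), (11, 2), (11, 3), (11, 4), (11, 5), (12, 2), (12, 3), (12, 4), (12, 5), (13, 3), (13, 4), (15, 1), (15, 6)]
Unfold 4 (reflect across h@16): 64 holes -> [(0, 1), (0, 6), (2, 3), (2, 4), (3, 2), (3, 3), (3, 4), (3, 5), (4, 2), (4, 3), (4, 4), (4, 5), (5, 3), (5, 4), (7, 1), (7, 6), (8, 1), (8, 6), (10, 3), (10, 4), (11, 2), (11, 3), (11, 4), (11, 5), (12, 2), (12, 3), (12, 4), (12, 5), (13, 3), (13, 4), (15, 1), (15, 6), (16, 1), (16, 6), (18, 3), (18, 4), (19, 2), (19, 3), (19, 4), (19, 5), (20, 2), (20, 3), (20, 4), (20, 5), (21, 3), (21, 4), (23, 1), (23, 6), (24, 1), (24, 6), (26, 3), (26, 4), (27, 2), (27, 3), (27, 4), (27, 5), (28, 2), (28, 3), (28, 4), (28, 5), (29, 3), (29, 4), (31, 1), (31, 6)]
Holes: [(0, 1), (0, 6), (2, 3), (2, 4), (3, 2), (3, 3), (3, 4), (3, 5), (4, 2), (4, 3), (4, 4), (4, 5), (5, 3), (5, 4), (7, 1), (7, 6), (8, 1), (8, 6), (10, 3), (10, 4), (11, 2), (11, 3), (11, 4), (11, 5), (12, 2), (12, 3), (12, 4), (12, 5), (13, 3), (13, 4), (15, 1), (15, 6), (16, 1), (16, 6), (18, 3), (18, 4), (19, 2), (19, 3), (19, 4), (19, 5), (20, 2), (20, 3), (20, 4), (20, 5), (21, 3), (21, 4), (23, 1), (23, 6), (24, 1), (24, 6), (26, 3), (26, 4), (27, 2), (27, 3), (27, 4), (27, 5), (28, 2), (28, 3), (28, 4), (28, 5), (29, 3), (29, 4), (31, 1), (31, 6)]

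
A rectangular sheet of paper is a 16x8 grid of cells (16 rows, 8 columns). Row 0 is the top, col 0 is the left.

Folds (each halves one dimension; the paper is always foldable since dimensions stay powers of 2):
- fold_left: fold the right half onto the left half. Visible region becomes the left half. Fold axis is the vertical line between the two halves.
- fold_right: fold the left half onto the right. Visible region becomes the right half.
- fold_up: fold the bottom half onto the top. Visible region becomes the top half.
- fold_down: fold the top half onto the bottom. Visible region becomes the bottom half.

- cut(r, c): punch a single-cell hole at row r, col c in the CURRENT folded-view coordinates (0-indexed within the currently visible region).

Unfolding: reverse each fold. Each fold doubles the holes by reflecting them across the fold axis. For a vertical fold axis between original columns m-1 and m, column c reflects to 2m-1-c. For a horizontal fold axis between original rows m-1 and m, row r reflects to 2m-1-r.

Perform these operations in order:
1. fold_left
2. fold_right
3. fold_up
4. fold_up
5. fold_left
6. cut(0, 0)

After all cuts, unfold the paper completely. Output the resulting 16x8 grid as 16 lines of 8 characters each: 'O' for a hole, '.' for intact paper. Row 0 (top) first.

Op 1 fold_left: fold axis v@4; visible region now rows[0,16) x cols[0,4) = 16x4
Op 2 fold_right: fold axis v@2; visible region now rows[0,16) x cols[2,4) = 16x2
Op 3 fold_up: fold axis h@8; visible region now rows[0,8) x cols[2,4) = 8x2
Op 4 fold_up: fold axis h@4; visible region now rows[0,4) x cols[2,4) = 4x2
Op 5 fold_left: fold axis v@3; visible region now rows[0,4) x cols[2,3) = 4x1
Op 6 cut(0, 0): punch at orig (0,2); cuts so far [(0, 2)]; region rows[0,4) x cols[2,3) = 4x1
Unfold 1 (reflect across v@3): 2 holes -> [(0, 2), (0, 3)]
Unfold 2 (reflect across h@4): 4 holes -> [(0, 2), (0, 3), (7, 2), (7, 3)]
Unfold 3 (reflect across h@8): 8 holes -> [(0, 2), (0, 3), (7, 2), (7, 3), (8, 2), (8, 3), (15, 2), (15, 3)]
Unfold 4 (reflect across v@2): 16 holes -> [(0, 0), (0, 1), (0, 2), (0, 3), (7, 0), (7, 1), (7, 2), (7, 3), (8, 0), (8, 1), (8, 2), (8, 3), (15, 0), (15, 1), (15, 2), (15, 3)]
Unfold 5 (reflect across v@4): 32 holes -> [(0, 0), (0, 1), (0, 2), (0, 3), (0, 4), (0, 5), (0, 6), (0, 7), (7, 0), (7, 1), (7, 2), (7, 3), (7, 4), (7, 5), (7, 6), (7, 7), (8, 0), (8, 1), (8, 2), (8, 3), (8, 4), (8, 5), (8, 6), (8, 7), (15, 0), (15, 1), (15, 2), (15, 3), (15, 4), (15, 5), (15, 6), (15, 7)]

Answer: OOOOOOOO
........
........
........
........
........
........
OOOOOOOO
OOOOOOOO
........
........
........
........
........
........
OOOOOOOO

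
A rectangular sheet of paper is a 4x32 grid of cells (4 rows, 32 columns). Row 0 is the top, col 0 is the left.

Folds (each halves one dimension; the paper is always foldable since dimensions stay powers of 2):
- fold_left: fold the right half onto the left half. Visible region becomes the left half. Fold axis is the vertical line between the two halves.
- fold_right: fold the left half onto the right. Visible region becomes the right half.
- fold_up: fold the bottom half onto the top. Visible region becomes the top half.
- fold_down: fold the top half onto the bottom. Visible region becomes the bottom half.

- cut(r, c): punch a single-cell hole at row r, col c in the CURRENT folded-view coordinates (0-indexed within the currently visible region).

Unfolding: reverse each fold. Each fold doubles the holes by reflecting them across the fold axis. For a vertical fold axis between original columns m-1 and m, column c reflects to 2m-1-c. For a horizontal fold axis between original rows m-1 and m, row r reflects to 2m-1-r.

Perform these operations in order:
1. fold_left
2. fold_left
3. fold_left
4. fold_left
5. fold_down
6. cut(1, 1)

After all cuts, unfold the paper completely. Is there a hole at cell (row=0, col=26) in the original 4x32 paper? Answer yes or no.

Op 1 fold_left: fold axis v@16; visible region now rows[0,4) x cols[0,16) = 4x16
Op 2 fold_left: fold axis v@8; visible region now rows[0,4) x cols[0,8) = 4x8
Op 3 fold_left: fold axis v@4; visible region now rows[0,4) x cols[0,4) = 4x4
Op 4 fold_left: fold axis v@2; visible region now rows[0,4) x cols[0,2) = 4x2
Op 5 fold_down: fold axis h@2; visible region now rows[2,4) x cols[0,2) = 2x2
Op 6 cut(1, 1): punch at orig (3,1); cuts so far [(3, 1)]; region rows[2,4) x cols[0,2) = 2x2
Unfold 1 (reflect across h@2): 2 holes -> [(0, 1), (3, 1)]
Unfold 2 (reflect across v@2): 4 holes -> [(0, 1), (0, 2), (3, 1), (3, 2)]
Unfold 3 (reflect across v@4): 8 holes -> [(0, 1), (0, 2), (0, 5), (0, 6), (3, 1), (3, 2), (3, 5), (3, 6)]
Unfold 4 (reflect across v@8): 16 holes -> [(0, 1), (0, 2), (0, 5), (0, 6), (0, 9), (0, 10), (0, 13), (0, 14), (3, 1), (3, 2), (3, 5), (3, 6), (3, 9), (3, 10), (3, 13), (3, 14)]
Unfold 5 (reflect across v@16): 32 holes -> [(0, 1), (0, 2), (0, 5), (0, 6), (0, 9), (0, 10), (0, 13), (0, 14), (0, 17), (0, 18), (0, 21), (0, 22), (0, 25), (0, 26), (0, 29), (0, 30), (3, 1), (3, 2), (3, 5), (3, 6), (3, 9), (3, 10), (3, 13), (3, 14), (3, 17), (3, 18), (3, 21), (3, 22), (3, 25), (3, 26), (3, 29), (3, 30)]
Holes: [(0, 1), (0, 2), (0, 5), (0, 6), (0, 9), (0, 10), (0, 13), (0, 14), (0, 17), (0, 18), (0, 21), (0, 22), (0, 25), (0, 26), (0, 29), (0, 30), (3, 1), (3, 2), (3, 5), (3, 6), (3, 9), (3, 10), (3, 13), (3, 14), (3, 17), (3, 18), (3, 21), (3, 22), (3, 25), (3, 26), (3, 29), (3, 30)]

Answer: yes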